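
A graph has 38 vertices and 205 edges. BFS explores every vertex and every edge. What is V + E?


A full BFS traversal dequeues each vertex once and examines each edge once.
Vertex visits: 38
Edge visits: 205
V + E = 38 + 205 = 243


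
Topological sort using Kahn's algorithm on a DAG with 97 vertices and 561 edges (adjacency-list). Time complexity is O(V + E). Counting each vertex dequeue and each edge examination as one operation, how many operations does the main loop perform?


Kahn's algorithm:
  1. Compute in-degrees: O(V + E)
  2. Process queue: each vertex dequeued once (O(V))
     each edge examined once (O(E))
Total = V + E = 97 + 561 = 658


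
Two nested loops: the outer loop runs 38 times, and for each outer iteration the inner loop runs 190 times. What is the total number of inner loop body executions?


Outer loop: 38 iterations
Inner loop: 190 iterations per outer iteration
Total = 38 * 190 = 7220


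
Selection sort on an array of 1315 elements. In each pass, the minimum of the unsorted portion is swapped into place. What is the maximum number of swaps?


Selection sort performs one swap per pass:
  Pass 1: find min in positions 0 to 1314, swap with position 0
  Pass 2: find min in positions 1 to 1314, swap with position 1
  Pass 3: find min in positions 2 to 1314, swap with position 2
  Pass 4: find min in positions 3 to 1314, swap with position 3
  Pass 5: find min in positions 4 to 1314, swap with position 4
  ... (1309 more passes)
Total passes (and swaps) = n - 1 = 1315 - 1 = 1314


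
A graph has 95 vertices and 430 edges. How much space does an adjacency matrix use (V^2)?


Adjacency matrix: V x V grid of entries
Space = V^2 = 95^2 = 95 * 95 = 9025


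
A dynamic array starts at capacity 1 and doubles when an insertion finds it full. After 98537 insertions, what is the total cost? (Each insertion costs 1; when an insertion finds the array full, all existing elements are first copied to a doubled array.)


Insertion cost: 98537 (one per element)
Resizes occur just before inserting elements 2, 3, 5, 9, ...
Elements copied at each resize: 1 + 2 + 4 + 8 + 16 + 32 + 64 + 128 + 256 + 512 + 1024 + 2048 + 4096 + 8192 + 16384 + 32768 + 65536
Sum of copies = 131071 (geometric series: 2^k - 1)
Total = 98537 + 131071 = 229608


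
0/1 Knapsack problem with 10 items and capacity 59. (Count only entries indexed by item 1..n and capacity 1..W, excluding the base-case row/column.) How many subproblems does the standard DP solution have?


The DP table is indexed by (item, capacity).
Rows: 10 items
Columns: 59 capacity values (1 to W)
Total subproblems = 10 * 59 = 590


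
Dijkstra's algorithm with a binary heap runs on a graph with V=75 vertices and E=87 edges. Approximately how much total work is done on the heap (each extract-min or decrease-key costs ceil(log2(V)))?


Dijkstra with a binary heap: each vertex is extracted once, each edge may relax once.
Each heap operation costs O(log V).
V + E = 75 + 87 = 162
ceil(log2(75)) = 7 (since 2^6 = 64 < 75 <= 128 = 2^7)
Total heap work = (V+E) * ceil(log2(V)) = 162 * 7 = 1134


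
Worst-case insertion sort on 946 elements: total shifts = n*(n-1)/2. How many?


Sum of shifts = 1 + 2 + 3 + ... + 945
= 946 * 945 / 2
= 893970 / 2
= 446985


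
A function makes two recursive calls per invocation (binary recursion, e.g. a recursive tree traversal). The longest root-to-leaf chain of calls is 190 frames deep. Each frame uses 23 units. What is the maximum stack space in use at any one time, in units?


Binary recursion: the two calls run one after the other, so only one root-to-leaf chain of frames is on the stack at a time.
Maximum depth (longest chain) = 190 frames
Each frame = 23 units
Max stack space = 190 * 23 = 4370


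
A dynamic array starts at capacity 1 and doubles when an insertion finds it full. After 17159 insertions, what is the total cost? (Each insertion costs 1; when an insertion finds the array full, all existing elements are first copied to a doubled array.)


Insertion cost: 17159 (one per element)
Resizes occur just before inserting elements 2, 3, 5, 9, ...
Elements copied at each resize: 1 + 2 + 4 + 8 + 16 + 32 + 64 + 128 + 256 + 512 + 1024 + 2048 + 4096 + 8192 + 16384
Sum of copies = 32767 (geometric series: 2^k - 1)
Total = 17159 + 32767 = 49926


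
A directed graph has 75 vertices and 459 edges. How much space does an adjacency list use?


Adjacency list: one list head per vertex + one entry per edge
Vertex heads: 75
Edge entries: 459
Total = 75 + 459 = 534


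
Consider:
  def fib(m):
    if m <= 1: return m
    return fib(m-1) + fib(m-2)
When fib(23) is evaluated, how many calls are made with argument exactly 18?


Let N(m) = number of times fib(m) is called while evaluating fib(23).
N(23) = 1 (the initial call).
N(22) = 1 (only fib(23) calls it).
For 1 <= m <= 21: fib(m) is called by fib(m+1) and fib(m+2), so
  N(m) = N(m+1) + N(m+2).
fib(0) is called only by fib(2), so N(0) = N(2).
Walk down from m=23:
  N(23)=1, N(22)=1, N(21)=2, N(20)=3, N(19)=5, N(18)=8
N(18) = 8


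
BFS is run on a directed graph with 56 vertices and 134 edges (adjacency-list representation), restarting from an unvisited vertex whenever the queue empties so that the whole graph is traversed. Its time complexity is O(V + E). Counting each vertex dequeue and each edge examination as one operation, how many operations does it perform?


A full BFS traversal dequeues each vertex exactly once and examines each directed edge exactly once.
V = 56 (vertex processing cost)
E = 134 (edge examination cost)
Total operations proportional to V + E = 56 + 134 = 190


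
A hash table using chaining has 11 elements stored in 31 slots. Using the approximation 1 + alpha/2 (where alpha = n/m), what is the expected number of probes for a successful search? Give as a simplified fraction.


Load factor alpha = n/m = 11/31
Expected probes = 1 + alpha/2 = 1 + 11/(2*31)
= 1 + 11/62
= 62/62 + 11/62
= 73/62


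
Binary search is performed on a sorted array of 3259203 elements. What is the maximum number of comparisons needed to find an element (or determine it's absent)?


Binary search halves the search space each comparison:
  Step 1: search space = 3259203 -> 1629601
  Step 2: search space = 1629601 -> 814800
  Step 3: search space = 814800 -> 407400
  Step 4: search space = 407400 -> 203700
  Step 5: search space = 203700 -> 101850
  Step 6: search space = 101850 -> 50925
  Step 7: search space = 50925 -> 25462
  Step 8: search space = 25462 -> 12731
  Step 9: search space = 12731 -> 6365
  Step 10: search space = 6365 -> 3182
  Step 11: search space = 3182 -> 1591
  Step 12: search space = 1591 -> 795
  Step 13: search space = 795 -> 397
  Step 14: search space = 397 -> 198
  Step 15: search space = 198 -> 99
  Step 16: search space = 99 -> 49
  Step 17: search space = 49 -> 24
  Step 18: search space = 24 -> 12
  Step 19: search space = 12 -> 6
  Step 20: search space = 6 -> 3
  Step 21: search space = 3 -> 1
  Step 22: search space = 1 (final check)
Maximum comparisons = floor(log2(3259203)) + 1 = 21 + 1 = 22


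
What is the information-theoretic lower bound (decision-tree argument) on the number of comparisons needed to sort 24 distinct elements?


A binary decision tree of height h has at most 2^h leaves and needs at least n! of them, so h >= ceil(log2(n!)).
Compute 24! as a running product:
  x2 = 2, x3 = 6, x4 = 24, x5 = 120
  x6 = 720, x7 = 5040, x8 = 40320, x9 = 362880
  x10 = 3628800, x11 = 39916800, x12 = 479001600, x13 = 6227020800
  x14 = 87178291200, x15 = 1307674368000, x16 = 20922789888000, x17 = 355687428096000
  x18 = 6402373705728000, x19 = 121645100408832000, x20 = 2432902008176640000, x21 = 51090942171709440000
  x22 = 1124000727777607680000, x23 = 25852016738884976640000, x24 = 620448401733239439360000
24! = 620448401733239439360000
Bracket between powers of 2:
  2^79 = 604462909807314587353088 < 620448401733239439360000 <= 1208925819614629174706176 = 2^80
So ceil(log2(24!)) = 80


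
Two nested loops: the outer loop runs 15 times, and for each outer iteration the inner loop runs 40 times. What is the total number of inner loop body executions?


Outer loop: 15 iterations
Inner loop: 40 iterations per outer iteration
Total = 15 * 40 = 600


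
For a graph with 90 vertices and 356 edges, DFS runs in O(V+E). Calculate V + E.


A full DFS traversal visits each vertex once and examines each edge once.
V = 90
E = 356
Sum = 90 + 356 = 446


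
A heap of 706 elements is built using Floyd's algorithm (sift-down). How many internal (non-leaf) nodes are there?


Leaf nodes occupy roughly half the array.
Sift-down is called for each internal node, starting from the last one.
Internal nodes = floor(n/2) = floor(706/2) = 353


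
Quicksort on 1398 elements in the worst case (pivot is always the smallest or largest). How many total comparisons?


In the worst case, each partition step picks the worst pivot:
  Partition 1: 1397 comparisons (n-1 elements to compare)
  Partition 2: 1396 comparisons
  Partition 3: 1395 comparisons
  Partition 4: 1394 comparisons
  Partition 5: 1393 comparisons
  ...
  Last partition: 0 comparisons
Total = (n-1) + (n-2) + ... + 1 + 0 = n*(n-1)/2
= 1398*1397/2 = 976503


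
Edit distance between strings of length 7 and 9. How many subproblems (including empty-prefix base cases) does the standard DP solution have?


The table includes base cases (empty prefixes).
Rows: (m+1) = 8
Columns: (n+1) = 10
Total = 8 * 10 = 80


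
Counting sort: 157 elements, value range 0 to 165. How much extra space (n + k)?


n = 157 (output array)
k = 166 (count array for 166 distinct values)
Extra space = 157 + 166 = 323


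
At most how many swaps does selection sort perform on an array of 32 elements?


Each of the 31 passes places one element in its final position.
Pass 1: swap minimum into position 0
Pass 2: swap minimum of remaining into position 1
...
Pass 31: last two elements, one swap
Maximum swaps = 32 - 1 = 31


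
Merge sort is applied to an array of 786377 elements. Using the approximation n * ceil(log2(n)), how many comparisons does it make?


Merge sort divides the array into halves recursively.
Number of levels = ceil(log2(786377)) = 20
At each level, approximately n = 786377 comparisons are needed for merging.
Total comparisons ~ n * ceil(log2(n)) = 786377 * 20 = 15727540


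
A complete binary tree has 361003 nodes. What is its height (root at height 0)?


In a complete binary tree, level k holds nodes 2^k .. 2^(k+1)-1 (1-indexed).
Height = floor(log2(n)) = floor(log2(361003)) = 18
Check: 2^18 = 262144 <= 361003 < 524288 = 2^19


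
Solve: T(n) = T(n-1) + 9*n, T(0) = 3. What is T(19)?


Expanding the recurrence:
T(19) = T(18) + 9*19
       = T(17) + 9*18 + 9*19
       ...
       = T(0) + 9*(1 + 2 + ... + 19)
       = 3 + 9 * 19*20/2
       = 3 + 9 * 190
       = 3 + 1710 = 1713


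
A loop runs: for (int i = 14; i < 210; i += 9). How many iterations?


Loop starts at i = 14, increments by 9, stops when i >= 210.
Number of iterations = ceil((210 - 14) / 9)
= ceil(196 / 9)
= 22


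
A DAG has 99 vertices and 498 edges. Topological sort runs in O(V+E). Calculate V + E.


V = 99 (vertex processing)
E = 498 (edge processing)
V + E = 99 + 498 = 597


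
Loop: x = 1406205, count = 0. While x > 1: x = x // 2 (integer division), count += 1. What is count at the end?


The variable x halves each step:
x = 1406205 -> 703102 -> 351551 -> 175775 -> 87887 -> 43943 -> 21971 -> 10985 -> 5492 -> 2746 -> 1373 -> 686 -> 343 -> 171 -> 85 -> 42 -> 21 -> 10 -> 5 -> 2 -> 1
Number of halvings = floor(log2(1406205)) = 20


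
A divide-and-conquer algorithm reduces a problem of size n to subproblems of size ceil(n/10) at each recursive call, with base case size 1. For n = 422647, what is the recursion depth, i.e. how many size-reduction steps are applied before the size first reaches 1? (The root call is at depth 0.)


Each step divides the size by 10 (rounding up); after k steps the size is ceil(n/10^k), which equals 1 exactly when 10^k >= n.
So the depth is the smallest k with 10^k >= 422647, i.e. ceil(log_10(422647)).
10^5 = 100000 < 422647 <= 1000000 = 10^6
Recursion depth = 6


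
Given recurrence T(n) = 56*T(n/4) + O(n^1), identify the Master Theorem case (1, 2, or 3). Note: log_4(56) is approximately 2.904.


Master Theorem parameters: a=56, b=4, c=1
log_b(a) = 2.904
Compare b^c with a: 4^1 = 4 < 56, so c < log_b(a).
Comparing c=1 vs log_b(a)=2.904:
1 < 2.904 => Case 1
Result: T(n) = O(n^(log_4 56)) ~ O(n^2.904)
Master Theorem case = 1


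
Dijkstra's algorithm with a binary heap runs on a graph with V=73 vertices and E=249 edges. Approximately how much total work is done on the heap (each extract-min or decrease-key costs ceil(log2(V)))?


Dijkstra with a binary heap: each vertex is extracted once, each edge may relax once.
Each heap operation costs O(log V).
V + E = 73 + 249 = 322
ceil(log2(73)) = 7 (since 2^6 = 64 < 73 <= 128 = 2^7)
Total heap work = (V+E) * ceil(log2(V)) = 322 * 7 = 2254


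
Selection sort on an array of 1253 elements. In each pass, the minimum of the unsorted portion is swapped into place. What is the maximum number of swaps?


Selection sort performs one swap per pass:
  Pass 1: find min in positions 0 to 1252, swap with position 0
  Pass 2: find min in positions 1 to 1252, swap with position 1
  Pass 3: find min in positions 2 to 1252, swap with position 2
  Pass 4: find min in positions 3 to 1252, swap with position 3
  Pass 5: find min in positions 4 to 1252, swap with position 4
  ... (1247 more passes)
Total passes (and swaps) = n - 1 = 1253 - 1 = 1252


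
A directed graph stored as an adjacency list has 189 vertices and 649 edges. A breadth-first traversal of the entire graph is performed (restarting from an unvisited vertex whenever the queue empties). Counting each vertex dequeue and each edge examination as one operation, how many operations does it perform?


A full BFS traversal dequeues each vertex once and examines each edge once.
Vertex visits: 189
Edge visits: 649
V + E = 189 + 649 = 838


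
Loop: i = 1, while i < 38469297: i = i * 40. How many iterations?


i multiplies by 40 each step:
i = 1 -> 40 -> 1600 -> 64000 -> 2560000 -> 102400000 (stop)
Iterations = ceil(log_40(38469297)) = 5


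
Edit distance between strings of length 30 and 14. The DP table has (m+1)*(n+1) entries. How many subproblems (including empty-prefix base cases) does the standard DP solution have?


The table includes base cases (empty prefixes).
Rows: (m+1) = 31
Columns: (n+1) = 15
Total = 31 * 15 = 465


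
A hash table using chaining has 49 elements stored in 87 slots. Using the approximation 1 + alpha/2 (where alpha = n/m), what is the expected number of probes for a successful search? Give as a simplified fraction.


Load factor alpha = n/m = 49/87
Expected probes = 1 + alpha/2 = 1 + 49/(2*87)
= 1 + 49/174
= 174/174 + 49/174
= 223/174


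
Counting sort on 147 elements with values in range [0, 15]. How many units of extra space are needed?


Output array size: 147 (to store sorted result)
Count array size: 16 (one slot per possible value, range 0 to 15)
Total extra space = 147 + 16 = 163


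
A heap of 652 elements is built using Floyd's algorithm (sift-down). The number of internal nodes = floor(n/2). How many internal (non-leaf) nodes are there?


Leaf nodes occupy roughly half the array.
Sift-down is called for each internal node, starting from the last one.
Internal nodes = floor(n/2) = floor(652/2) = 326


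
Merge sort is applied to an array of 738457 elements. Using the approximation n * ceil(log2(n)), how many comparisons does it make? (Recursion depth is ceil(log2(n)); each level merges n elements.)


Merge sort divides the array into halves recursively.
Number of levels = ceil(log2(738457)) = 20
At each level, approximately n = 738457 comparisons are needed for merging.
Total comparisons ~ n * ceil(log2(n)) = 738457 * 20 = 14769140


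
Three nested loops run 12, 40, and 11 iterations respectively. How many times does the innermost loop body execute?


Loop 1 (outermost): 12 iterations
Loop 2 (middle): 40 iterations per outer
Loop 3 (innermost): 11 iterations per middle
Total = 12 * 40 * 11 = 5280


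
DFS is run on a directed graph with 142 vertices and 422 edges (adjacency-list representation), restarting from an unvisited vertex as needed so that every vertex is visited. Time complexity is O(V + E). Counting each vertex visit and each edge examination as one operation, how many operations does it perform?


A full DFS traversal processes each vertex exactly once (push/pop on stack).
Each directed edge is examined once.
V = 142, E = 422
V + E = 564


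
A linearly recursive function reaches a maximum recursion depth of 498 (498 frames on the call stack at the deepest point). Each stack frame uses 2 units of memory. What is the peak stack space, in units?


Maximum recursion depth = 498 frames
Memory per frame = 2 units
Total stack space = depth * frame_size
= 498 * 2 = 996


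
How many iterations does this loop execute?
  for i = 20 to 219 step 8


The loop variable i takes values starting at 20 and increments by 8 each iteration.
Sequence: i = 20, 28, 36, 44, 52, 60, 68, 76, 84, ...
The upper bound 219 is inclusive, so the count is floor((last - first) / step) + 1:
floor((219 - 20) / 8) + 1 = floor(199/8) + 1 = 24 + 1 = 25


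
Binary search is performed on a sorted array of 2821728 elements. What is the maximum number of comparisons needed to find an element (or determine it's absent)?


Binary search halves the search space each comparison:
  Step 1: search space = 2821728 -> 1410864
  Step 2: search space = 1410864 -> 705432
  Step 3: search space = 705432 -> 352716
  Step 4: search space = 352716 -> 176358
  Step 5: search space = 176358 -> 88179
  Step 6: search space = 88179 -> 44089
  Step 7: search space = 44089 -> 22044
  Step 8: search space = 22044 -> 11022
  Step 9: search space = 11022 -> 5511
  Step 10: search space = 5511 -> 2755
  Step 11: search space = 2755 -> 1377
  Step 12: search space = 1377 -> 688
  Step 13: search space = 688 -> 344
  Step 14: search space = 344 -> 172
  Step 15: search space = 172 -> 86
  Step 16: search space = 86 -> 43
  Step 17: search space = 43 -> 21
  Step 18: search space = 21 -> 10
  Step 19: search space = 10 -> 5
  Step 20: search space = 5 -> 2
  Step 21: search space = 2 -> 1
  Step 22: search space = 1 (final check)
Maximum comparisons = floor(log2(2821728)) + 1 = 21 + 1 = 22


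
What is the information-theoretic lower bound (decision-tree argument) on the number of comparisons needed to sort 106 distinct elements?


A binary decision tree of height h has at most 2^h leaves and needs at least n! of them, so h >= ceil(log2(n!)).
106! is far too large to multiply out, so use Stirling's series:
  ln(n!) ~ n ln n - n + (1/2) ln(2 pi n) + 1/(12n)  (error below 1/(360 n^3), negligible here)
  ln(106) = 4.6634391
  n ln n = 106 * 4.6634391 = 494.3245
  (1/2) ln(2 pi * 106) = (1/2) ln(666.0176) = 3.2507
  1/(12*106) = 0.0008
  ln(106!) ~ 494.3245 - 106 + 3.2507 + 0.0008 = 391.5760
Convert to base 2: log2(106!) = 391.5760 / ln 2 = 391.5760 / 0.69314718 = 564.9248
ceil(564.9248) = 565


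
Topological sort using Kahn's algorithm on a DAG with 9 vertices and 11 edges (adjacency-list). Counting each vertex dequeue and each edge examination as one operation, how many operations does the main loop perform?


Kahn's algorithm:
  1. Compute in-degrees: O(V + E)
  2. Process queue: each vertex dequeued once (O(V))
     each edge examined once (O(E))
Total = V + E = 9 + 11 = 20


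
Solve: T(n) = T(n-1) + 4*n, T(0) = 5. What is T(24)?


Expanding the recurrence:
T(24) = T(23) + 4*24
       = T(22) + 4*23 + 4*24
       ...
       = T(0) + 4*(1 + 2 + ... + 24)
       = 5 + 4 * 24*25/2
       = 5 + 4 * 300
       = 5 + 1200 = 1205


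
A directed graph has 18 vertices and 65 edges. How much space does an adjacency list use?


Adjacency list: one list head per vertex + one entry per edge
Vertex heads: 18
Edge entries: 65
Total = 18 + 65 = 83


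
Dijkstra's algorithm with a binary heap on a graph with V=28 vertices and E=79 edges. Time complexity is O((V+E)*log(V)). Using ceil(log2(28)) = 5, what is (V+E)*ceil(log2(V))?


Dijkstra with a binary heap: each vertex is extracted once, each edge may relax once.
Each heap operation costs O(log V).
V + E = 28 + 79 = 107
ceil(log2(28)) = 5 (since 2^4 = 16 < 28 <= 32 = 2^5)
Total heap work = (V+E) * ceil(log2(V)) = 107 * 5 = 535


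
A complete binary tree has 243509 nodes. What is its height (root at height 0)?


In a complete binary tree, level k holds nodes 2^k .. 2^(k+1)-1 (1-indexed).
Height = floor(log2(n)) = floor(log2(243509)) = 17
Check: 2^17 = 131072 <= 243509 < 262144 = 2^18


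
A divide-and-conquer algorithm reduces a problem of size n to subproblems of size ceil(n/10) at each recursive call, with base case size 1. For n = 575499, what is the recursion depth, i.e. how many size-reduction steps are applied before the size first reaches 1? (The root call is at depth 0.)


Each step divides the size by 10 (rounding up); after k steps the size is ceil(n/10^k), which equals 1 exactly when 10^k >= n.
So the depth is the smallest k with 10^k >= 575499, i.e. ceil(log_10(575499)).
10^5 = 100000 < 575499 <= 1000000 = 10^6
Recursion depth = 6


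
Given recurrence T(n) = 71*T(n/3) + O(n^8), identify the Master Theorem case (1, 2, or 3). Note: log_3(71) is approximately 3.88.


Master Theorem parameters: a=71, b=3, c=8
log_b(a) = 3.88
Compare b^c with a: 3^8 = 6561 > 71, so c > log_b(a).
Comparing c=8 vs log_b(a)=3.88:
8 > 3.88 => Case 3
Result: T(n) = O(n^8)
Master Theorem case = 3


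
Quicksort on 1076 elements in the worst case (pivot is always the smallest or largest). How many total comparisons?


In the worst case, each partition step picks the worst pivot:
  Partition 1: 1075 comparisons (n-1 elements to compare)
  Partition 2: 1074 comparisons
  Partition 3: 1073 comparisons
  Partition 4: 1072 comparisons
  Partition 5: 1071 comparisons
  ...
  Last partition: 0 comparisons
Total = (n-1) + (n-2) + ... + 1 + 0 = n*(n-1)/2
= 1076*1075/2 = 578350


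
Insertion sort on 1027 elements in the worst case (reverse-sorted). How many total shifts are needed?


In the worst case (reverse-sorted), each element shifts past all previous:
  Element 1: 1 shifts
  Element 2: 2 shifts
  Element 3: 3 shifts
  Element 4: 4 shifts
  Element 5: 5 shifts
  ...
  Element 1026: 1026 shifts
Total = 1 + 2 + ... + 1026
= 1027*(1027-1)/2 = 526851


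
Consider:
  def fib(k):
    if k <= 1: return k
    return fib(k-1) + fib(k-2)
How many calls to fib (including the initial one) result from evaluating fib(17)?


Let C(m) = total calls to evaluate fib(m). Then C(0)=C(1)=1, and
C(m) = 1 + C(m-1) + C(m-2) for m >= 2.
Build the table (each entry = 1 + previous two):
  C(0) = 1
  C(1) = 1
  C(2) = 1 + 1 + 1 = 3
  C(3) = 1 + 3 + 1 = 5
  C(4) = 1 + 5 + 3 = 9
  C(5) = 1 + 9 + 5 = 15
  C(6) = 1 + 15 + 9 = 25
  C(7) = 1 + 25 + 15 = 41
  C(8) = 1 + 41 + 25 = 67
  C(9) = 1 + 67 + 41 = 109
  C(10) = 1 + 109 + 67 = 177
  C(11) = 1 + 177 + 109 = 287
  C(12) = 1 + 287 + 177 = 465
  C(13) = 1 + 465 + 287 = 753
  C(14) = 1 + 753 + 465 = 1219
  C(15) = 1 + 1219 + 753 = 1973
  C(16) = 1 + 1973 + 1219 = 3193
  C(17) = 1 + 3193 + 1973 = 5167
Total calls for fib(17) = 5167


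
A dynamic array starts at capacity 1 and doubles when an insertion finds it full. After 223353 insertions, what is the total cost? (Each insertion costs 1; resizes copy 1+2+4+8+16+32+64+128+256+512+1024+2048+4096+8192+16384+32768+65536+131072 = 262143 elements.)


Insertion cost: 223353 (one per element)
Resizes occur just before inserting elements 2, 3, 5, 9, ...
Elements copied at each resize: 1 + 2 + 4 + 8 + 16 + 32 + 64 + 128 + 256 + 512 + 1024 + 2048 + 4096 + 8192 + 16384 + 32768 + 65536 + 131072
Sum of copies = 262143 (geometric series: 2^k - 1)
Total = 223353 + 262143 = 485496


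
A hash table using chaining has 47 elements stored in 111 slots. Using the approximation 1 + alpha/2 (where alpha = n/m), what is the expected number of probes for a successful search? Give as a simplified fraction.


Load factor alpha = n/m = 47/111
Expected probes = 1 + alpha/2 = 1 + 47/(2*111)
= 1 + 47/222
= 222/222 + 47/222
= 269/222


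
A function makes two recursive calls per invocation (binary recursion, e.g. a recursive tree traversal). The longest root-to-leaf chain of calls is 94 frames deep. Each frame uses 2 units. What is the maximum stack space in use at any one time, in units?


Binary recursion: the two calls run one after the other, so only one root-to-leaf chain of frames is on the stack at a time.
Maximum depth (longest chain) = 94 frames
Each frame = 2 units
Max stack space = 94 * 2 = 188


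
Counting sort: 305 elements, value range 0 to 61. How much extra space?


n = 305 (output array)
k = 62 (count array for 62 distinct values)
Extra space = 305 + 62 = 367


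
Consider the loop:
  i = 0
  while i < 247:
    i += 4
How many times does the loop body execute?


Starting at i = 0, each iteration adds 4.
Iterations until i >= 247:
  Iteration 1: i = 0 -> i = 4
  Iteration 2: i = 4 -> i = 8
  Iteration 3: i = 8 -> i = 12
  Iteration 4: i = 12 -> i = 16
  Iteration 5: i = 16 -> i = 20
  Iteration 6: i = 20 -> i = 24
  Iteration 7: i = 24 -> i = 28
  Iteration 8: i = 28 -> i = 32
  ... continuing ...
Total iterations = ceil(247/4) = 62


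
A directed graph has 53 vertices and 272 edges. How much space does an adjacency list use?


Adjacency list: one list head per vertex + one entry per edge
Vertex heads: 53
Edge entries: 272
Total = 53 + 272 = 325


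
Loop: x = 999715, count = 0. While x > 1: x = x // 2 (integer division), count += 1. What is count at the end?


The variable x halves each step:
x = 999715 -> 499857 -> 249928 -> 124964 -> 62482 -> 31241 -> 15620 -> 7810 -> 3905 -> 1952 -> 976 -> 488 -> 244 -> 122 -> 61 -> 30 -> 15 -> 7 -> 3 -> 1
Number of halvings = floor(log2(999715)) = 19


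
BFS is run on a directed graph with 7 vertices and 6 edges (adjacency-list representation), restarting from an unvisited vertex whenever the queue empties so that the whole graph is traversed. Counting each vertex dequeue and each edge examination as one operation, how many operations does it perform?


A full BFS traversal dequeues each vertex exactly once and examines each directed edge exactly once.
V = 7 (vertex processing cost)
E = 6 (edge examination cost)
Total operations proportional to V + E = 7 + 6 = 13


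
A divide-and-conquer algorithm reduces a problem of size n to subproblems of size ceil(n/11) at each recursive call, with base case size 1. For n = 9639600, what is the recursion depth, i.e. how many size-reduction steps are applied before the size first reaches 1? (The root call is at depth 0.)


Each step divides the size by 11 (rounding up); after k steps the size is ceil(n/11^k), which equals 1 exactly when 11^k >= n.
So the depth is the smallest k with 11^k >= 9639600, i.e. ceil(log_11(9639600)).
11^6 = 1771561 < 9639600 <= 19487171 = 11^7
Recursion depth = 7


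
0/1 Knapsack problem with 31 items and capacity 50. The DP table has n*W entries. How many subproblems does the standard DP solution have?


The DP table is indexed by (item, capacity).
Rows: 31 items
Columns: 50 capacity values (1 to W)
Total subproblems = 31 * 50 = 1550


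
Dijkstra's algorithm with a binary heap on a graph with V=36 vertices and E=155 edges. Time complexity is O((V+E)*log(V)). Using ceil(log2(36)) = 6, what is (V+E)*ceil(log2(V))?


Dijkstra with a binary heap: each vertex is extracted once, each edge may relax once.
Each heap operation costs O(log V).
V + E = 36 + 155 = 191
ceil(log2(36)) = 6 (since 2^5 = 32 < 36 <= 64 = 2^6)
Total heap work = (V+E) * ceil(log2(V)) = 191 * 6 = 1146


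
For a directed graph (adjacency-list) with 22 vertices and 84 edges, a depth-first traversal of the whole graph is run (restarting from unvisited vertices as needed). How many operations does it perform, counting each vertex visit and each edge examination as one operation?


A full DFS traversal visits each vertex once and examines each edge once.
V = 22
E = 84
Sum = 22 + 84 = 106


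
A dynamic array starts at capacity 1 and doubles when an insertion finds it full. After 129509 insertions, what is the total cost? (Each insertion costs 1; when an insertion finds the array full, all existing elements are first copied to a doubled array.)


Insertion cost: 129509 (one per element)
Resizes occur just before inserting elements 2, 3, 5, 9, ...
Elements copied at each resize: 1 + 2 + 4 + 8 + 16 + 32 + 64 + 128 + 256 + 512 + 1024 + 2048 + 4096 + 8192 + 16384 + 32768 + 65536
Sum of copies = 131071 (geometric series: 2^k - 1)
Total = 129509 + 131071 = 260580


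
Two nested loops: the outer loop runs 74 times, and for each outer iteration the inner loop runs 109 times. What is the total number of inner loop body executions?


Outer loop: 74 iterations
Inner loop: 109 iterations per outer iteration
Total = 74 * 109 = 8066


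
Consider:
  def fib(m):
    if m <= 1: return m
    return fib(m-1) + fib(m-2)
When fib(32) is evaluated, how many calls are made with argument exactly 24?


Let N(m) = number of times fib(m) is called while evaluating fib(32).
N(32) = 1 (the initial call).
N(31) = 1 (only fib(32) calls it).
For 1 <= m <= 30: fib(m) is called by fib(m+1) and fib(m+2), so
  N(m) = N(m+1) + N(m+2).
fib(0) is called only by fib(2), so N(0) = N(2).
Walk down from m=32:
  N(32)=1, N(31)=1, N(30)=2, N(29)=3, N(28)=5, N(27)=8, N(26)=13, N(25)=21, N(24)=34
N(24) = 34


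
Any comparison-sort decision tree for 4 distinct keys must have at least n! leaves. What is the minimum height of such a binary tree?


A binary decision tree of height h has at most 2^h leaves and needs at least n! of them, so h >= ceil(log2(n!)).
Compute 4! as a running product:
  x2 = 2, x3 = 6, x4 = 24
4! = 24
Bracket between powers of 2:
  2^4 = 16 < 24 <= 32 = 2^5
So ceil(log2(4!)) = 5


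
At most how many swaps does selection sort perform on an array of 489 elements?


Each of the 488 passes places one element in its final position.
Pass 1: swap minimum into position 0
Pass 2: swap minimum of remaining into position 1
...
Pass 488: last two elements, one swap
Maximum swaps = 489 - 1 = 488


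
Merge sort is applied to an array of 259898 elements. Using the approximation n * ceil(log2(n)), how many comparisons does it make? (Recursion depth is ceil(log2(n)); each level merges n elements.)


Merge sort divides the array into halves recursively.
Number of levels = ceil(log2(259898)) = 18
At each level, approximately n = 259898 comparisons are needed for merging.
Total comparisons ~ n * ceil(log2(n)) = 259898 * 18 = 4678164


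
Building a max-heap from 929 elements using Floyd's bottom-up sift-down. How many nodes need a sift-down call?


In a heap of 929 elements (0-indexed array):
  Last element index: 928
  Parent of last element: floor((928 - 1) / 2) = 463
  Internal nodes: indices 0 to 463
  Count = floor(929/2) = 464


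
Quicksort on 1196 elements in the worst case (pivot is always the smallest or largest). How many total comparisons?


In the worst case, each partition step picks the worst pivot:
  Partition 1: 1195 comparisons (n-1 elements to compare)
  Partition 2: 1194 comparisons
  Partition 3: 1193 comparisons
  Partition 4: 1192 comparisons
  Partition 5: 1191 comparisons
  ...
  Last partition: 0 comparisons
Total = (n-1) + (n-2) + ... + 1 + 0 = n*(n-1)/2
= 1196*1195/2 = 714610


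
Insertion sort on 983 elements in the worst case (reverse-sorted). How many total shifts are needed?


In the worst case (reverse-sorted), each element shifts past all previous:
  Element 1: 1 shifts
  Element 2: 2 shifts
  Element 3: 3 shifts
  Element 4: 4 shifts
  Element 5: 5 shifts
  ...
  Element 982: 982 shifts
Total = 1 + 2 + ... + 982
= 983*(983-1)/2 = 482653


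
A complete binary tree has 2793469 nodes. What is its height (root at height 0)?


In a complete binary tree, level k holds nodes 2^k .. 2^(k+1)-1 (1-indexed).
Height = floor(log2(n)) = floor(log2(2793469)) = 21
Check: 2^21 = 2097152 <= 2793469 < 4194304 = 2^22


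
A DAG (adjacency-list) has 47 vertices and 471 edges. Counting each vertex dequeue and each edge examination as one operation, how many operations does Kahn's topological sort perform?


V = 47 (vertex processing)
E = 471 (edge processing)
V + E = 47 + 471 = 518


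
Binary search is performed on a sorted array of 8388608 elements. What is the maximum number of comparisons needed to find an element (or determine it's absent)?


Binary search halves the search space each comparison:
  Step 1: search space = 8388608 -> 4194304
  Step 2: search space = 4194304 -> 2097152
  Step 3: search space = 2097152 -> 1048576
  Step 4: search space = 1048576 -> 524288
  Step 5: search space = 524288 -> 262144
  Step 6: search space = 262144 -> 131072
  Step 7: search space = 131072 -> 65536
  Step 8: search space = 65536 -> 32768
  Step 9: search space = 32768 -> 16384
  Step 10: search space = 16384 -> 8192
  Step 11: search space = 8192 -> 4096
  Step 12: search space = 4096 -> 2048
  Step 13: search space = 2048 -> 1024
  Step 14: search space = 1024 -> 512
  Step 15: search space = 512 -> 256
  Step 16: search space = 256 -> 128
  Step 17: search space = 128 -> 64
  Step 18: search space = 64 -> 32
  Step 19: search space = 32 -> 16
  Step 20: search space = 16 -> 8
  Step 21: search space = 8 -> 4
  Step 22: search space = 4 -> 2
  Step 23: search space = 2 -> 1
  Step 24: search space = 1 (final check)
Maximum comparisons = floor(log2(8388608)) + 1 = 23 + 1 = 24


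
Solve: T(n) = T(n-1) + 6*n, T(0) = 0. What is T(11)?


Expanding the recurrence:
T(11) = T(10) + 6*11
       = T(9) + 6*10 + 6*11
       ...
       = T(0) + 6*(1 + 2 + ... + 11)
       = 0 + 6 * 11*12/2
       = 0 + 6 * 66
       = 0 + 396 = 396


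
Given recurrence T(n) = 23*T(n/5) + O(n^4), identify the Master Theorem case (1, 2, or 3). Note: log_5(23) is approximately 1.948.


Master Theorem parameters: a=23, b=5, c=4
log_b(a) = 1.948
Compare b^c with a: 5^4 = 625 > 23, so c > log_b(a).
Comparing c=4 vs log_b(a)=1.948:
4 > 1.948 => Case 3
Result: T(n) = O(n^4)
Master Theorem case = 3


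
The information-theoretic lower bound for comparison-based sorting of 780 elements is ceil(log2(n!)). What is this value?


A binary decision tree of height h has at most 2^h leaves and needs at least n! of them, so h >= ceil(log2(n!)).
780! is far too large to multiply out, so use Stirling's series:
  ln(n!) ~ n ln n - n + (1/2) ln(2 pi n) + 1/(12n)  (error below 1/(360 n^3), negligible here)
  ln(780) = 6.6592939
  n ln n = 780 * 6.6592939 = 5194.2492
  (1/2) ln(2 pi * 780) = (1/2) ln(4900.8845) = 4.2486
  1/(12*780) = 0.0001
  ln(780!) ~ 5194.2492 - 780 + 4.2486 + 0.0001 = 4418.4979
Convert to base 2: log2(780!) = 4418.4979 / ln 2 = 4418.4979 / 0.69314718 = 6374.5450
ceil(6374.5450) = 6375


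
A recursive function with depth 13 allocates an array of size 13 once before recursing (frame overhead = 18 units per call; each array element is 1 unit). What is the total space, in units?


Array allocation: 13 units (allocated once)
Stack frames: 13 deep * 18 per frame = 234 units
Total = 13 + 234 = 247


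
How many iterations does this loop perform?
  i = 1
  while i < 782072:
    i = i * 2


The loop variable doubles each iteration:
i = 1 -> 2 -> 4 -> 8 -> 16 -> 32 -> 64 -> 128 -> 256 -> 512 -> 1024 -> 2048 -> 4096 -> 8192 -> 16384 -> 32768 -> 65536 -> 131072 -> 262144 -> 524288 -> 1048576 (stop, 1048576 >= 782072)
Number of doublings = ceil(log2(782072)) = 20


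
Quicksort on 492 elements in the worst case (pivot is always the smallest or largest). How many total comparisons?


In the worst case, each partition step picks the worst pivot:
  Partition 1: 491 comparisons (n-1 elements to compare)
  Partition 2: 490 comparisons
  Partition 3: 489 comparisons
  Partition 4: 488 comparisons
  Partition 5: 487 comparisons
  ...
  Last partition: 0 comparisons
Total = (n-1) + (n-2) + ... + 1 + 0 = n*(n-1)/2
= 492*491/2 = 120786


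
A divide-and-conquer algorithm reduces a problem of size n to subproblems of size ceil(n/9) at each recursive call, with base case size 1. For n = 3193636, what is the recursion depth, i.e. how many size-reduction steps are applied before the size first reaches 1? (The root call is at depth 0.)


Each step divides the size by 9 (rounding up); after k steps the size is ceil(n/9^k), which equals 1 exactly when 9^k >= n.
So the depth is the smallest k with 9^k >= 3193636, i.e. ceil(log_9(3193636)).
9^6 = 531441 < 3193636 <= 4782969 = 9^7
Recursion depth = 7


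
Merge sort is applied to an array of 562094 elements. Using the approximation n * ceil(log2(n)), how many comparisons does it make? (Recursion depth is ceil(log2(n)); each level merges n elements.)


Merge sort divides the array into halves recursively.
Number of levels = ceil(log2(562094)) = 20
At each level, approximately n = 562094 comparisons are needed for merging.
Total comparisons ~ n * ceil(log2(n)) = 562094 * 20 = 11241880


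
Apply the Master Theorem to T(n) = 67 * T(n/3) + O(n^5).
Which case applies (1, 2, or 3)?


The Master Theorem: T(n) = a*T(n/b) + O(n^c)
  a = 67, b = 3, c = 5
log_b(a) = log_3(67) ~ 3.827
Compare b^c with a: 3^5 = 243 > 67, so c > log_b(a).
Since c > log_b(a), Case 3 applies.
T(n) = O(n^5)
Master Theorem case = 3


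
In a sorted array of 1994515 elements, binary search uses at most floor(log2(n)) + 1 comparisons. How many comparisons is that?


Halving sequence: 1994515 -> 997257 -> 498628 -> 249314 -> 124657 -> 62328 -> 31164 -> 15582 -> 7791 -> 3895 -> 1947 -> 973 -> 486 -> 243 -> 121 -> 60 -> 30 -> 15 -> 7 -> 3 -> 1
Number of halvings = 20
Max comparisons = 20 + 1 = 21


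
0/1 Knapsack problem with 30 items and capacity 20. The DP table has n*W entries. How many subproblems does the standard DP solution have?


The DP table is indexed by (item, capacity).
Rows: 30 items
Columns: 20 capacity values (1 to W)
Total subproblems = 30 * 20 = 600


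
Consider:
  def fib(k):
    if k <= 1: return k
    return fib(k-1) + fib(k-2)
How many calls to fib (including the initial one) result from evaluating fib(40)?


Let C(m) = total calls to evaluate fib(m). Then C(0)=C(1)=1, and
C(m) = 1 + C(m-1) + C(m-2) for m >= 2.
Build the table (each entry = 1 + previous two):
  C(0) = 1
  C(1) = 1
  C(2) = 1 + 1 + 1 = 3
  C(3) = 1 + 3 + 1 = 5
  C(4) = 1 + 5 + 3 = 9
  C(5) = 1 + 9 + 5 = 15
  C(6) = 1 + 15 + 9 = 25
  C(7) = 1 + 25 + 15 = 41
  C(8) = 1 + 41 + 25 = 67
  C(9) = 1 + 67 + 41 = 109
  C(10) = 1 + 109 + 67 = 177
  C(11) = 1 + 177 + 109 = 287
  C(12) = 1 + 287 + 177 = 465
  C(13) = 1 + 465 + 287 = 753
  C(14) = 1 + 753 + 465 = 1219
  C(15) = 1 + 1219 + 753 = 1973
  C(16) = 1 + 1973 + 1219 = 3193
  C(17) = 1 + 3193 + 1973 = 5167
  C(18) = 1 + 5167 + 3193 = 8361
  C(19) = 1 + 8361 + 5167 = 13529
  C(20) = 1 + 13529 + 8361 = 21891
  C(21) = 1 + 21891 + 13529 = 35421
  C(22) = 1 + 35421 + 21891 = 57313
  C(23) = 1 + 57313 + 35421 = 92735
  C(24) = 1 + 92735 + 57313 = 150049
  C(25) = 1 + 150049 + 92735 = 242785
  C(26) = 1 + 242785 + 150049 = 392835
  C(27) = 1 + 392835 + 242785 = 635621
  C(28) = 1 + 635621 + 392835 = 1028457
  C(29) = 1 + 1028457 + 635621 = 1664079
  C(30) = 1 + 1664079 + 1028457 = 2692537
  C(31) = 1 + 2692537 + 1664079 = 4356617
  C(32) = 1 + 4356617 + 2692537 = 7049155
  C(33) = 1 + 7049155 + 4356617 = 11405773
  C(34) = 1 + 11405773 + 7049155 = 18454929
  C(35) = 1 + 18454929 + 11405773 = 29860703
  C(36) = 1 + 29860703 + 18454929 = 48315633
  C(37) = 1 + 48315633 + 29860703 = 78176337
  C(38) = 1 + 78176337 + 48315633 = 126491971
  C(39) = 1 + 126491971 + 78176337 = 204668309
  C(40) = 1 + 204668309 + 126491971 = 331160281
Total calls for fib(40) = 331160281
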